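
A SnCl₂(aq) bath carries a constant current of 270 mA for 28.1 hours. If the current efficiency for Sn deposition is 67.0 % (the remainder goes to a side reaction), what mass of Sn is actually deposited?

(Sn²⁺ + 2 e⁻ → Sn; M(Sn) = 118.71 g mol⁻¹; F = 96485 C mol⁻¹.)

11.3 g

Q = I·t = 0.2700 × 101160 = 27310 C.
n(e⁻) = 27310/96485 = 0.2831 mol; theoretically n(Sn) = 0.2831/2 = 0.1415 mol, m_theo = 16.80 g.
At 67.0 % efficiency, m_actual = 0.670 × 16.80 = 11.3 g.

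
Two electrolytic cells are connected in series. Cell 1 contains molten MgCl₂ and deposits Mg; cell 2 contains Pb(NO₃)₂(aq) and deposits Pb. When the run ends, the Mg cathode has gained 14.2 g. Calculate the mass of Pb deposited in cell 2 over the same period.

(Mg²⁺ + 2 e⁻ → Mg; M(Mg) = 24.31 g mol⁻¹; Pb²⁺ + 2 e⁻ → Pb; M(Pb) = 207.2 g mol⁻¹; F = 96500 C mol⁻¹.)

121 g

n(Mg) = 14.2 / 24.31 = 0.5841 mol.
Since Mg²⁺ + 2 e⁻ → Mg, n(e⁻) passed = 2 × 0.5841 = 1.168 mol.
Cells in series carry the same charge, so the same 1.168 mol of electrons passes through cell 2.
Pb²⁺ + 2 e⁻ → Pb, so n(Pb) = 1.168 / 2 = 0.5841 mol.
m(Pb) = 0.5841 × 207.2 = 121 g.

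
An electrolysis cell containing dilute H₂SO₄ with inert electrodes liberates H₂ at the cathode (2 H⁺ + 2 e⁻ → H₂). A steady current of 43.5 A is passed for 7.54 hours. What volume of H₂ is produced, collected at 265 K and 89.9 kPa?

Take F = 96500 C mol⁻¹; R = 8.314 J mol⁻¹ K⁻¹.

Q = I·t = 43.50 A × 27144 s = 1181000 C.
n(e⁻) = Q/F = 1181000 / 96500 = 12.24 mol.
2 electrons are transferred per H₂ molecule, so n(H₂) = 12.24 / 2 = 6.118 mol.
V = nRT/P = (6.118 × 8.314 × 265) / (89.9 × 10³ Pa) = 0.150 m³ = 150 L.

150 L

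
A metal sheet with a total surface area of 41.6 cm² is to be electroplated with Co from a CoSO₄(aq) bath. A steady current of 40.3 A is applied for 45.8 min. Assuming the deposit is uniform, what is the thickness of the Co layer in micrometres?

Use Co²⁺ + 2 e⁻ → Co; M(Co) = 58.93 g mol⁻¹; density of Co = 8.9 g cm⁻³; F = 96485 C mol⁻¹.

Q = I·t = 40.30 × 2748.0 = 110700 C; n(e⁻) = 1.148 mol.
n(Co) = n(e⁻)/2 = 0.5739 mol, so m = 0.5739 × 58.93 = 33.82 g.
Volume = m/ρ = 33.82 / 8.9 = 3.800 cm³.
Thickness = V/A = 3.800 / 41.6 = 0.0913 cm = 913 μm.

913 μm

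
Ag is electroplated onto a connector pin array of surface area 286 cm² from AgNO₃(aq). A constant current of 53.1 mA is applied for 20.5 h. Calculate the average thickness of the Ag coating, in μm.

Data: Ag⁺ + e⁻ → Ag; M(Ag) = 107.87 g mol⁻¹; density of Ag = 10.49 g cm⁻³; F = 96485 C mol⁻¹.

Q = I·t = 0.05310 × 73800 = 3919 C; n(e⁻) = 0.04062 mol.
n(Ag) = n(e⁻)/1 = 0.04062 mol, so m = 0.04062 × 107.87 = 4.381 g.
Volume = m/ρ = 4.381 / 10.49 = 0.4177 cm³.
Thickness = V/A = 0.4177 / 286 = 0.00146 cm = 14.6 μm.

14.6 μm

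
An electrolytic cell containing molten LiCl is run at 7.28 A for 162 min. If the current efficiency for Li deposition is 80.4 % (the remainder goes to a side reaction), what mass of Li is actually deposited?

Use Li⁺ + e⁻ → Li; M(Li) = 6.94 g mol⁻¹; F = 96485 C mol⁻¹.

4.09 g

Q = I·t = 7.280 × 9720.0 = 70760 C.
n(e⁻) = 70760/96485 = 0.7334 mol; theoretically n(Li) = 0.7334/1 = 0.7334 mol, m_theo = 5.090 g.
At 80.4 % efficiency, m_actual = 0.804 × 5.090 = 4.09 g.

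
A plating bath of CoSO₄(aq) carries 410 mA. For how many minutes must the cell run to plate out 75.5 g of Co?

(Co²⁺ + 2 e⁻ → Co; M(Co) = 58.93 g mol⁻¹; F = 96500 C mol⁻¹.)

n(Co) = m/M = 75.5 / 58.93 = 1.281 mol.
Each Co atom requires 2 electrons, so n(e⁻) = 2 × 1.281 = 2.562 mol.
Q = n(e⁻)·F = 2.562 × 96500 = 247300 C.
t = Q/I = 247300 / 0.4100 A = 603100 s = 10100 min.

10100 min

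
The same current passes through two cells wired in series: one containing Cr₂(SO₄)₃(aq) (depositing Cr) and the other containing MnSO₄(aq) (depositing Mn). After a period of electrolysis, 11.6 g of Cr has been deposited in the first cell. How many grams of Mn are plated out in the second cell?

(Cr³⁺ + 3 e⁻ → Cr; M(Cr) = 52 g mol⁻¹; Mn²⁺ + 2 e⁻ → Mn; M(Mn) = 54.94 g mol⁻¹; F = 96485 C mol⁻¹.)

18.4 g

n(Cr) = 11.6 / 52 = 0.2231 mol.
Since Cr³⁺ + 3 e⁻ → Cr, n(e⁻) passed = 3 × 0.2231 = 0.6692 mol.
Cells in series carry the same charge, so the same 0.6692 mol of electrons passes through cell 2.
Mn²⁺ + 2 e⁻ → Mn, so n(Mn) = 0.6692 / 2 = 0.3346 mol.
m(Mn) = 0.3346 × 54.94 = 18.4 g.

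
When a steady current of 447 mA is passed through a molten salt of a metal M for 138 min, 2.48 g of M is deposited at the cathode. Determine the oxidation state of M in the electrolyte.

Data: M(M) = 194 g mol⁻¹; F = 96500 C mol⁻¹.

Q = I·t = 0.4470 A × 8280.0 s = 3701 C, so n(e⁻) = 3701/96500 = 0.03835 mol.
n(M) deposited = 2.48 / 194 = 0.01278 mol.
Electrons per atom = n(e⁻)/n(M) = 0.03835 / 0.01278 = 3.00 ≈ 3, so the ion is M³⁺.

+3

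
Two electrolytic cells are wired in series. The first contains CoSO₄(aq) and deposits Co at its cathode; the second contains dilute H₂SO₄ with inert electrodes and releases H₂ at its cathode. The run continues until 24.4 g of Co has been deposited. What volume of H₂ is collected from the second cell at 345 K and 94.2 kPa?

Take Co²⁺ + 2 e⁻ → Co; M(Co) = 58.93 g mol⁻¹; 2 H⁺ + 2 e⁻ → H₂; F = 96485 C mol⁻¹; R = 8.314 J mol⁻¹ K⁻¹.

n(Co) = 24.4 / 58.93 = 0.4141 mol, so n(e⁻) = 2 × 0.4141 = 0.8281 mol.
The cells are in series, so the same 0.8281 mol of electrons passes through the second cell.
2 H⁺ + 2 e⁻ → H₂ — 2 mol e⁻ per mol H₂, so n(H₂) = 0.8281/2 = 0.4141 mol.
V = nRT/P = (0.4141 × 8.314 × 345) / (94.2 × 10³) = 0.0126 m³ = 12.6 L.

12.6 L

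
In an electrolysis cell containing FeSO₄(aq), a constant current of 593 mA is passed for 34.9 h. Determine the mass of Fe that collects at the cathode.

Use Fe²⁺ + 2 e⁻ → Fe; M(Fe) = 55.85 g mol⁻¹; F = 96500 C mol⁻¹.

Q = I·t = 0.5930 A × 125640 s = 74500 C.
n(e⁻) = Q/F = 74500 / 96500 = 0.7721 mol.
Fe²⁺ + 2 e⁻ → Fe, so n(Fe) = n(e⁻)/2 = 0.3860 mol.
m = n·M = 0.3860 × 55.85 = 21.6 g.

21.6 g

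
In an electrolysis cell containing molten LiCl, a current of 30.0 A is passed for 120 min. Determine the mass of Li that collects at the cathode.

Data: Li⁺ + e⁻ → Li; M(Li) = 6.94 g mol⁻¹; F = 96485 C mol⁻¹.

Q = I·t = 30.00 A × 7200.0 s = 216000 C.
n(e⁻) = Q/F = 216000 / 96485 = 2.239 mol.
Li⁺ + e⁻ → Li, so n(Li) = n(e⁻)/1 = 2.239 mol.
m = n·M = 2.239 × 6.94 = 15.5 g.

15.5 g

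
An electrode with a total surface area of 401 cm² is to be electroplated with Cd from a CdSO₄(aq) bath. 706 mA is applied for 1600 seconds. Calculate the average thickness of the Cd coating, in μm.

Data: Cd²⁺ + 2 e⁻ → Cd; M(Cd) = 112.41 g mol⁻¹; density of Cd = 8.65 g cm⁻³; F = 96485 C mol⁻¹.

Q = I·t = 0.7060 × 1600.0 = 1130 C; n(e⁻) = 0.01171 mol.
n(Cd) = n(e⁻)/2 = 0.005854 mol, so m = 0.005854 × 112.41 = 0.6580 g.
Volume = m/ρ = 0.6580 / 8.65 = 0.07607 cm³.
Thickness = V/A = 0.07607 / 401 = 1.90 × 10⁻⁴ cm = 1.90 μm.

1.90 μm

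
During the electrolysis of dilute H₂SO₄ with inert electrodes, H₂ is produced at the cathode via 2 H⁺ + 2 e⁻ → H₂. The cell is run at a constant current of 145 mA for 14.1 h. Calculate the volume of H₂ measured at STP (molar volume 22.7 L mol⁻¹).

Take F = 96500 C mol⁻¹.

0.866 L

Q = I·t = 0.1450 A × 50760 s = 7360 C.
n(e⁻) = Q/F = 7360 / 96500 = 0.07627 mol.
2 electrons are transferred per H₂ molecule, so n(H₂) = 0.07627 / 2 = 0.03814 mol.
V = n × V_m = 0.03814 × 22.7 = 0.866 L.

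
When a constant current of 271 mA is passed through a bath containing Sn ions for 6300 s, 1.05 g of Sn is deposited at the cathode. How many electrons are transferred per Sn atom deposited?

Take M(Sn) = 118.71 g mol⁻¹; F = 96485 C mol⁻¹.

Q = I·t = 0.2710 A × 6300.0 s = 1707 C, so n(e⁻) = 1707/96485 = 0.01769 mol.
n(Sn) deposited = 1.05 / 118.71 = 0.008845 mol.
Electrons per atom = n(e⁻)/n(Sn) = 0.01769 / 0.008845 = 2.00 ≈ 2, so the ion is Sn²⁺.

2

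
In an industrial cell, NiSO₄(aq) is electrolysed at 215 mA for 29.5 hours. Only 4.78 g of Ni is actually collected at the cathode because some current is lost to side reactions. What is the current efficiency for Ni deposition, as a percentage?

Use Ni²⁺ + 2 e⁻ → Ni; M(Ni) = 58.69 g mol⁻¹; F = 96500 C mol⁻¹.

68.8 %

Q = I·t = 0.2150 × 106200 = 22830 C; n(e⁻) = 22830/96500 = 0.2366 mol.
Theoretical n(Ni) = n(e⁻)/2 = 0.1183 mol, i.e. m_theo = 0.1183 × 58.69 = 6.943 g.
Efficiency = m_actual / m_theo = 4.78 / 6.943 = 68.8 %.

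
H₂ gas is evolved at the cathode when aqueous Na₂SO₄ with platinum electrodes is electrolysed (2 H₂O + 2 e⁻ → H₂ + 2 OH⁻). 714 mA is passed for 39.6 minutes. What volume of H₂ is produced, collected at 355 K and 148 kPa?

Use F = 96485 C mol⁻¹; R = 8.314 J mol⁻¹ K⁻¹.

0.175 L

Q = I·t = 0.7140 A × 2376.0 s = 1696 C.
n(e⁻) = Q/F = 1696 / 96485 = 0.01758 mol.
2 electrons are transferred per H₂ molecule, so n(H₂) = 0.01758 / 2 = 0.008791 mol.
V = nRT/P = (0.008791 × 8.314 × 355) / (148 × 10³ Pa) = 1.75 × 10⁻⁴ m³ = 0.175 L.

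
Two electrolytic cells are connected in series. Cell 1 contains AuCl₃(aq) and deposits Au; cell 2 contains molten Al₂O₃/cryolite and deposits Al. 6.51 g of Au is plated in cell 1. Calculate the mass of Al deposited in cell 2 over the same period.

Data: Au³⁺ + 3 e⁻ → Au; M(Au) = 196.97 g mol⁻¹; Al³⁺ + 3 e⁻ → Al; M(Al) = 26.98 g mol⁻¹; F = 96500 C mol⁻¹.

n(Au) = 6.51 / 196.97 = 0.03305 mol.
Since Au³⁺ + 3 e⁻ → Au, n(e⁻) passed = 3 × 0.03305 = 0.09915 mol.
Cells in series carry the same charge, so the same 0.09915 mol of electrons passes through cell 2.
Al³⁺ + 3 e⁻ → Al, so n(Al) = 0.09915 / 3 = 0.03305 mol.
m(Al) = 0.03305 × 26.98 = 0.892 g.

0.892 g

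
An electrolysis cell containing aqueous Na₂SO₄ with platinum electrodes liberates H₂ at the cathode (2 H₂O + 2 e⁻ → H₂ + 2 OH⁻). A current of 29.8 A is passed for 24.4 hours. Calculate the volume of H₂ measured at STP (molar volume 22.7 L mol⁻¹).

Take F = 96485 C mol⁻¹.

308 L

Q = I·t = 29.80 A × 87840 s = 2618000 C.
n(e⁻) = Q/F = 2618000 / 96485 = 27.13 mol.
2 electrons are transferred per H₂ molecule, so n(H₂) = 27.13 / 2 = 13.56 mol.
V = n × V_m = 13.56 × 22.7 = 308 L.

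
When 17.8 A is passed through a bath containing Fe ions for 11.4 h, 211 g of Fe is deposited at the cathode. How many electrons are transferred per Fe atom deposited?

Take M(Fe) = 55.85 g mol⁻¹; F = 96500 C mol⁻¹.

Q = I·t = 17.80 A × 41040 s = 730500 C, so n(e⁻) = 730500/96500 = 7.570 mol.
n(Fe) deposited = 211 / 55.85 = 3.778 mol.
Electrons per atom = n(e⁻)/n(Fe) = 7.570 / 3.778 = 2.00 ≈ 2, so the ion is Fe²⁺.

2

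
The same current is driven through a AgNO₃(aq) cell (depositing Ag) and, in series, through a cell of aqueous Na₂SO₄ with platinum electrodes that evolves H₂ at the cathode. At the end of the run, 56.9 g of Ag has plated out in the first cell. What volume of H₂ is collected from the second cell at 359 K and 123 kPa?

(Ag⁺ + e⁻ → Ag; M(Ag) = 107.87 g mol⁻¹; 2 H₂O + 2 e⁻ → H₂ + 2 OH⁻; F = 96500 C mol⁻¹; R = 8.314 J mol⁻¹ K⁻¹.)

n(Ag) = 56.9 / 107.87 = 0.5275 mol, so n(e⁻) = 1 × 0.5275 = 0.5275 mol.
The cells are in series, so the same 0.5275 mol of electrons passes through the second cell.
2 H₂O + 2 e⁻ → H₂ + 2 OH⁻ — 2 mol e⁻ per mol H₂, so n(H₂) = 0.5275/2 = 0.2637 mol.
V = nRT/P = (0.2637 × 8.314 × 359) / (123 × 10³) = 0.00640 m³ = 6.40 L.

6.40 L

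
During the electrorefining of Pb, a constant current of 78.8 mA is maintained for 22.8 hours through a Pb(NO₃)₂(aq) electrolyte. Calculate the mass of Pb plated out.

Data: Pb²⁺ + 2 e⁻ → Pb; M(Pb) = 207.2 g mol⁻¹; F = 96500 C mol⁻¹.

6.94 g

Q = I·t = 0.07880 A × 82080 s = 6468 C.
n(e⁻) = Q/F = 6468 / 96500 = 0.06702 mol.
Pb²⁺ + 2 e⁻ → Pb, so n(Pb) = n(e⁻)/2 = 0.03351 mol.
m = n·M = 0.03351 × 207.2 = 6.94 g.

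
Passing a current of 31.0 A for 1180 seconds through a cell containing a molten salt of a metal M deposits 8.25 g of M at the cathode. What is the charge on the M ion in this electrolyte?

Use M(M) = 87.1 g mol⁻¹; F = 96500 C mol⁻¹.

Q = I·t = 31.00 A × 1180.0 s = 36580 C, so n(e⁻) = 36580/96500 = 0.3791 mol.
n(M) deposited = 8.25 / 87.1 = 0.09472 mol.
Electrons per atom = n(e⁻)/n(M) = 0.3791 / 0.09472 = 4.00 ≈ 4, so the ion is M⁴⁺.

+4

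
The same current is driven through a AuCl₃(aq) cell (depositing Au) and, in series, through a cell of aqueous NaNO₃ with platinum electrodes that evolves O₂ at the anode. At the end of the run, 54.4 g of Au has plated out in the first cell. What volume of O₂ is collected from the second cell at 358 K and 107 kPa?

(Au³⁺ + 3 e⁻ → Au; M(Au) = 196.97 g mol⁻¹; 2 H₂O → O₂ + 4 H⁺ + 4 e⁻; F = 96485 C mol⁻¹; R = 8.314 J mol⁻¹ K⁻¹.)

n(Au) = 54.4 / 196.97 = 0.2762 mol, so n(e⁻) = 3 × 0.2762 = 0.8286 mol.
The cells are in series, so the same 0.8286 mol of electrons passes through the second cell.
2 H₂O → O₂ + 4 H⁺ + 4 e⁻ — 4 mol e⁻ per mol O₂, so n(O₂) = 0.8286/4 = 0.2071 mol.
V = nRT/P = (0.2071 × 8.314 × 358) / (107 × 10³) = 0.00576 m³ = 5.76 L.

5.76 L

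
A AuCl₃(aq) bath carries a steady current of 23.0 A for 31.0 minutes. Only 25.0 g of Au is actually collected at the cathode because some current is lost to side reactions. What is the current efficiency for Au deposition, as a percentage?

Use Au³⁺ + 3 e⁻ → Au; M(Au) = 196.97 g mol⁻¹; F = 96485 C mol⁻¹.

Q = I·t = 23.00 × 1860.0 = 42780 C; n(e⁻) = 42780/96485 = 0.4434 mol.
Theoretical n(Au) = n(e⁻)/3 = 0.1478 mol, i.e. m_theo = 0.1478 × 196.97 = 29.11 g.
Efficiency = m_actual / m_theo = 25.0 / 29.11 = 85.9 %.

85.9 %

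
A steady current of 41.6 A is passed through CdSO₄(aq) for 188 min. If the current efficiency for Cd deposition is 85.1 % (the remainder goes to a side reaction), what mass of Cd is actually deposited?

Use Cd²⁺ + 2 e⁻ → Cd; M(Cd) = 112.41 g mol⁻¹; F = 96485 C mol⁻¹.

Q = I·t = 41.60 × 11280 = 469200 C.
n(e⁻) = 469200/96485 = 4.863 mol; theoretically n(Cd) = 4.863/2 = 2.432 mol, m_theo = 273.3 g.
At 85.1 % efficiency, m_actual = 0.851 × 273.3 = 233 g.

233 g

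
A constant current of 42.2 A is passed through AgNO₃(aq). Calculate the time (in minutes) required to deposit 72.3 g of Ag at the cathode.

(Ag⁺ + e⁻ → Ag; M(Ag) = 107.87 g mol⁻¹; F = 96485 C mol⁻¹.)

n(Ag) = m/M = 72.3 / 107.87 = 0.6703 mol.
Each Ag atom requires 1 electron, so n(e⁻) = 1 × 0.6703 = 0.6703 mol.
Q = n(e⁻)·F = 0.6703 × 96485 = 64670 C.
t = Q/I = 64670 / 42.20 A = 1532 s = 25.5 min.

25.5 min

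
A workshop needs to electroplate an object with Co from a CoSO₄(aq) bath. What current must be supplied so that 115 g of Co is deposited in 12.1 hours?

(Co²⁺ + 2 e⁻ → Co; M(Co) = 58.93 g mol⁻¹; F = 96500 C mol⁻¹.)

8.65 A

n(Co) = 115 / 58.93 = 1.951 mol.
n(e⁻) = 2 × 1.951 = 3.903 mol.
Q = n(e⁻)·F = 3.903 × 96500 = 376600 C.
I = Q/t = 376600 / 43560 s = 8.65 A.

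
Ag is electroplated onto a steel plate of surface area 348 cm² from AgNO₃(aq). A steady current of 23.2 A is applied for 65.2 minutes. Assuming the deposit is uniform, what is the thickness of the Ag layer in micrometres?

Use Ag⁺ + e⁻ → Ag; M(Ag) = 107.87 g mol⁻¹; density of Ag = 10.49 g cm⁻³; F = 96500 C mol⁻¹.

Q = I·t = 23.20 × 3912.0 = 90760 C; n(e⁻) = 0.9405 mol.
n(Ag) = n(e⁻)/1 = 0.9405 mol, so m = 0.9405 × 107.87 = 101.5 g.
Volume = m/ρ = 101.5 / 10.49 = 9.671 cm³.
Thickness = V/A = 9.671 / 348 = 0.0278 cm = 278 μm.

278 μm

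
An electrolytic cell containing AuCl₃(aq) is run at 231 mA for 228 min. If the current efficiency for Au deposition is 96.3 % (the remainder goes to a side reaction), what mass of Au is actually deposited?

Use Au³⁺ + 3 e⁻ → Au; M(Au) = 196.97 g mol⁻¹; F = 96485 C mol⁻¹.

2.07 g

Q = I·t = 0.2310 × 13680 = 3160 C.
n(e⁻) = 3160/96485 = 0.03275 mol; theoretically n(Au) = 0.03275/3 = 0.01092 mol, m_theo = 2.150 g.
At 96.3 % efficiency, m_actual = 0.963 × 2.150 = 2.07 g.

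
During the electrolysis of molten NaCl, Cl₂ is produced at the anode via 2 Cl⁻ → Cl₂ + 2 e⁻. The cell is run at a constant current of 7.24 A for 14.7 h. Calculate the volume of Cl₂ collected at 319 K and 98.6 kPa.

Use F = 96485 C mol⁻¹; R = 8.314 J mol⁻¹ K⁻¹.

Q = I·t = 7.240 A × 52920 s = 383100 C.
n(e⁻) = Q/F = 383100 / 96485 = 3.971 mol.
2 electrons are transferred per Cl₂ molecule, so n(Cl₂) = 3.971 / 2 = 1.985 mol.
V = nRT/P = (1.985 × 8.314 × 319) / (98.6 × 10³ Pa) = 0.0534 m³ = 53.4 L.

53.4 L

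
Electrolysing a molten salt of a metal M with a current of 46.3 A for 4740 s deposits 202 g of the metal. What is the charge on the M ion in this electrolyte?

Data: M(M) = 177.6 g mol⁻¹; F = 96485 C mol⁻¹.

Q = I·t = 46.30 A × 4740.0 s = 219500 C, so n(e⁻) = 219500/96485 = 2.275 mol.
n(M) deposited = 202 / 177.6 = 1.137 mol.
Electrons per atom = n(e⁻)/n(M) = 2.275 / 1.137 = 2.00 ≈ 2, so the ion is M²⁺.

+2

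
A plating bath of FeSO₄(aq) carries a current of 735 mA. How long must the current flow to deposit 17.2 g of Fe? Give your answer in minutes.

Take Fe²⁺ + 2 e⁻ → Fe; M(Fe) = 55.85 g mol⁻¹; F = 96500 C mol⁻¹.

1350 min

n(Fe) = m/M = 17.2 / 55.85 = 0.3080 mol.
Each Fe atom requires 2 electrons, so n(e⁻) = 2 × 0.3080 = 0.6159 mol.
Q = n(e⁻)·F = 0.6159 × 96500 = 59440 C.
t = Q/I = 59440 / 0.7350 A = 80870 s = 1350 min.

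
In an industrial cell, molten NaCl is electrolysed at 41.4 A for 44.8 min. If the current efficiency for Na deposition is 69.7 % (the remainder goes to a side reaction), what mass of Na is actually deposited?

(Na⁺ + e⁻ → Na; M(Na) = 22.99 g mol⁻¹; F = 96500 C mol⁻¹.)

Q = I·t = 41.40 × 2688.0 = 111300 C.
n(e⁻) = 111300/96500 = 1.153 mol; theoretically n(Na) = 1.153/1 = 1.153 mol, m_theo = 26.51 g.
At 69.7 % efficiency, m_actual = 0.697 × 26.51 = 18.5 g.

18.5 g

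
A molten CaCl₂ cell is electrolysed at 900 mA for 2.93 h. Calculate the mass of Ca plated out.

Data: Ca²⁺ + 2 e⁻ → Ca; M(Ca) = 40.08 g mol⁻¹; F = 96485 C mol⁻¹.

Q = I·t = 0.9000 A × 10548 s = 9493 C.
n(e⁻) = Q/F = 9493 / 96485 = 0.09839 mol.
Ca²⁺ + 2 e⁻ → Ca, so n(Ca) = n(e⁻)/2 = 0.04920 mol.
m = n·M = 0.04920 × 40.08 = 1.97 g.

1.97 g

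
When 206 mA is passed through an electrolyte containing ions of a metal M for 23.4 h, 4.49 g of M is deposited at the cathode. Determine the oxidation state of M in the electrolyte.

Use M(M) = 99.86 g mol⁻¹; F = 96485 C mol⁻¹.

Q = I·t = 0.2060 A × 84240 s = 17350 C, so n(e⁻) = 17350/96485 = 0.1799 mol.
n(M) deposited = 4.49 / 99.86 = 0.04496 mol.
Electrons per atom = n(e⁻)/n(M) = 0.1799 / 0.04496 = 4.00 ≈ 4, so the ion is M⁴⁺.

+4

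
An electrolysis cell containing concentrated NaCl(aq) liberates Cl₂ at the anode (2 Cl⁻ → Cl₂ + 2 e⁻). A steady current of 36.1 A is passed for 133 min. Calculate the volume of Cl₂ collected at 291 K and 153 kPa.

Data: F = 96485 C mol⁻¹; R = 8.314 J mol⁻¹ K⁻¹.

23.6 L

Q = I·t = 36.10 A × 7980.0 s = 288100 C.
n(e⁻) = Q/F = 288100 / 96485 = 2.986 mol.
2 electrons are transferred per Cl₂ molecule, so n(Cl₂) = 2.986 / 2 = 1.493 mol.
V = nRT/P = (1.493 × 8.314 × 291) / (153 × 10³ Pa) = 0.0236 m³ = 23.6 L.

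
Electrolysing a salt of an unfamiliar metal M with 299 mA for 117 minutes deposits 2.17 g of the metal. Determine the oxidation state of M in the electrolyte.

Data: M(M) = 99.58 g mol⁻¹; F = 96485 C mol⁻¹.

+1

Q = I·t = 0.2990 A × 7020.0 s = 2099 C, so n(e⁻) = 2099/96485 = 0.02175 mol.
n(M) deposited = 2.17 / 99.58 = 0.02179 mol.
Electrons per atom = n(e⁻)/n(M) = 0.02175 / 0.02179 = 0.998 ≈ 1, so the ion is M⁺.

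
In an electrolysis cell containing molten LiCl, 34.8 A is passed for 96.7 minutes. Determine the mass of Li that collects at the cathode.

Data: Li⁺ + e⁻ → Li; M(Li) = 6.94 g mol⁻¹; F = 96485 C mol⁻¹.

14.5 g

Q = I·t = 34.80 A × 5802.0 s = 201900 C.
n(e⁻) = Q/F = 201900 / 96485 = 2.093 mol.
Li⁺ + e⁻ → Li, so n(Li) = n(e⁻)/1 = 2.093 mol.
m = n·M = 2.093 × 6.94 = 14.5 g.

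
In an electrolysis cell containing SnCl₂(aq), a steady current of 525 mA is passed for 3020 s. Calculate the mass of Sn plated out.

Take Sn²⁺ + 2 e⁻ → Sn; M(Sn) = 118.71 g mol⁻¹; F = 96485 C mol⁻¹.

0.975 g

Q = I·t = 0.5250 A × 3020.0 s = 1586 C.
n(e⁻) = Q/F = 1586 / 96485 = 0.01643 mol.
Sn²⁺ + 2 e⁻ → Sn, so n(Sn) = n(e⁻)/2 = 0.008216 mol.
m = n·M = 0.008216 × 118.71 = 0.975 g.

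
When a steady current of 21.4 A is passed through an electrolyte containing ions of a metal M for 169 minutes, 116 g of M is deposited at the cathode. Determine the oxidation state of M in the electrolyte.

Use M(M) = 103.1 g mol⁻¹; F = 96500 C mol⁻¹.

+2

Q = I·t = 21.40 A × 10140 s = 217000 C, so n(e⁻) = 217000/96500 = 2.249 mol.
n(M) deposited = 116 / 103.1 = 1.125 mol.
Electrons per atom = n(e⁻)/n(M) = 2.249 / 1.125 = 2.00 ≈ 2, so the ion is M²⁺.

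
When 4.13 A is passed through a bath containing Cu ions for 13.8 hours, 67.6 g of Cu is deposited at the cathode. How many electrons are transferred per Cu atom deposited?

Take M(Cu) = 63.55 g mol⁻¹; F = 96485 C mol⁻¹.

Q = I·t = 4.130 A × 49680 s = 205200 C, so n(e⁻) = 205200/96485 = 2.127 mol.
n(Cu) deposited = 67.6 / 63.55 = 1.064 mol.
Electrons per atom = n(e⁻)/n(Cu) = 2.127 / 1.064 = 2.00 ≈ 2, so the ion is Cu²⁺.

2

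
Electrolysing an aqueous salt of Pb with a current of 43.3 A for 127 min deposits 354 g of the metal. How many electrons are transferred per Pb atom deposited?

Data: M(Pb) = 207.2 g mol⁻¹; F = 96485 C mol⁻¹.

2

Q = I·t = 43.30 A × 7620.0 s = 329900 C, so n(e⁻) = 329900/96485 = 3.420 mol.
n(Pb) deposited = 354 / 207.2 = 1.708 mol.
Electrons per atom = n(e⁻)/n(Pb) = 3.420 / 1.708 = 2.00 ≈ 2, so the ion is Pb²⁺.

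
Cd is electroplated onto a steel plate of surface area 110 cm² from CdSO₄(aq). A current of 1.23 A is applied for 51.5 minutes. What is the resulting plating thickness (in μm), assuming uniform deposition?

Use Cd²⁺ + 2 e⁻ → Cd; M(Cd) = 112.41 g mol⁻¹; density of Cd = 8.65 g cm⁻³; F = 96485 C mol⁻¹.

Q = I·t = 1.230 × 3090.0 = 3801 C; n(e⁻) = 0.03939 mol.
n(Cd) = n(e⁻)/2 = 0.01970 mol, so m = 0.01970 × 112.41 = 2.214 g.
Volume = m/ρ = 2.214 / 8.65 = 0.2560 cm³.
Thickness = V/A = 0.2560 / 110 = 0.00233 cm = 23.3 μm.

23.3 μm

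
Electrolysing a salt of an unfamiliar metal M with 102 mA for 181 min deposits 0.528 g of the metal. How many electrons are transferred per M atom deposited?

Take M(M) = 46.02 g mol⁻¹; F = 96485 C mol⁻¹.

1

Q = I·t = 0.1020 A × 10860 s = 1108 C, so n(e⁻) = 1108/96485 = 0.01148 mol.
n(M) deposited = 0.528 / 46.02 = 0.01147 mol.
Electrons per atom = n(e⁻)/n(M) = 0.01148 / 0.01147 = 1.00 ≈ 1, so the ion is M⁺.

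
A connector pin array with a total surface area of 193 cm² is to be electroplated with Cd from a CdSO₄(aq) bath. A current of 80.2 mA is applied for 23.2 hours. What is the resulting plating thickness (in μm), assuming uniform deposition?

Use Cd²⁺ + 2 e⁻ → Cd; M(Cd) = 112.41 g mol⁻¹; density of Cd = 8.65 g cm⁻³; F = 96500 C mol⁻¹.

23.4 μm

Q = I·t = 0.08020 × 83520 = 6698 C; n(e⁻) = 0.06941 mol.
n(Cd) = n(e⁻)/2 = 0.03471 mol, so m = 0.03471 × 112.41 = 3.901 g.
Volume = m/ρ = 3.901 / 8.65 = 0.4510 cm³.
Thickness = V/A = 0.4510 / 193 = 0.00234 cm = 23.4 μm.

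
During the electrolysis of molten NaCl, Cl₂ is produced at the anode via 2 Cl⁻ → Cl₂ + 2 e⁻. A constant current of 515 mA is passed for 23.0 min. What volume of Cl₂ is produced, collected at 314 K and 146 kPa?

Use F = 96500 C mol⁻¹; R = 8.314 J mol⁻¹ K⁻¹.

0.0658 L

Q = I·t = 0.5150 A × 1380.0 s = 710.7 C.
n(e⁻) = Q/F = 710.7 / 96500 = 0.007365 mol.
2 electrons are transferred per Cl₂ molecule, so n(Cl₂) = 0.007365 / 2 = 0.003682 mol.
V = nRT/P = (0.003682 × 8.314 × 314) / (146 × 10³ Pa) = 6.58 × 10⁻⁵ m³ = 0.0658 L.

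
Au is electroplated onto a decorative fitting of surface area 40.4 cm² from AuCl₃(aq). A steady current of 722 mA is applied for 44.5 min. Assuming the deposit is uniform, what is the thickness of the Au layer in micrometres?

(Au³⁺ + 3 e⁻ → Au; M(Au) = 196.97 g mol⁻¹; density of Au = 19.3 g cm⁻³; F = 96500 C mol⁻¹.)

16.8 μm

Q = I·t = 0.7220 × 2670.0 = 1928 C; n(e⁻) = 0.01998 mol.
n(Au) = n(e⁻)/3 = 0.006659 mol, so m = 0.006659 × 196.97 = 1.312 g.
Volume = m/ρ = 1.312 / 19.3 = 0.06796 cm³.
Thickness = V/A = 0.06796 / 40.4 = 0.00168 cm = 16.8 μm.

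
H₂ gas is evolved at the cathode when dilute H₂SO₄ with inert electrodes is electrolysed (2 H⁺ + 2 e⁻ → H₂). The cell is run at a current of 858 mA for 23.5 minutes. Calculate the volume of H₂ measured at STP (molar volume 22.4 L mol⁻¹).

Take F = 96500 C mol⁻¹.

0.140 L

Q = I·t = 0.8580 A × 1410.0 s = 1210 C.
n(e⁻) = Q/F = 1210 / 96500 = 0.01254 mol.
2 electrons are transferred per H₂ molecule, so n(H₂) = 0.01254 / 2 = 0.006268 mol.
V = n × V_m = 0.006268 × 22.4 = 0.140 L.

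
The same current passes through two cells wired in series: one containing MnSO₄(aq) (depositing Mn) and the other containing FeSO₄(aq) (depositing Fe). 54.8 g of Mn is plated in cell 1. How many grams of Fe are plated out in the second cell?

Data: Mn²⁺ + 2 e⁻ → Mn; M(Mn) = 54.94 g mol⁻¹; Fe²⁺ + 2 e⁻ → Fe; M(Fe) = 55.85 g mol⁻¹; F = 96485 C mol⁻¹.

55.7 g

n(Mn) = 54.8 / 54.94 = 0.9975 mol.
Since Mn²⁺ + 2 e⁻ → Mn, n(e⁻) passed = 2 × 0.9975 = 1.995 mol.
Cells in series carry the same charge, so the same 1.995 mol of electrons passes through cell 2.
Fe²⁺ + 2 e⁻ → Fe, so n(Fe) = 1.995 / 2 = 0.9975 mol.
m(Fe) = 0.9975 × 55.85 = 55.7 g.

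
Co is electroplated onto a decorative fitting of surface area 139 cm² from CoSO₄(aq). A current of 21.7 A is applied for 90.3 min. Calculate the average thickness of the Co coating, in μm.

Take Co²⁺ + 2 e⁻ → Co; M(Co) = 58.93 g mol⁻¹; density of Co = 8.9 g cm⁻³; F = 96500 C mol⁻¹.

290 μm

Q = I·t = 21.70 × 5418.0 = 117600 C; n(e⁻) = 1.218 mol.
n(Co) = n(e⁻)/2 = 0.6092 mol, so m = 0.6092 × 58.93 = 35.90 g.
Volume = m/ρ = 35.90 / 8.9 = 4.034 cm³.
Thickness = V/A = 4.034 / 139 = 0.0290 cm = 290 μm.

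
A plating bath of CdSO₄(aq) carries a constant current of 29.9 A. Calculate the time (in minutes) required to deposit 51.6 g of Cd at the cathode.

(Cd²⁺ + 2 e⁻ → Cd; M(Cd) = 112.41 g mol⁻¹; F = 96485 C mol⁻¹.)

n(Cd) = m/M = 51.6 / 112.41 = 0.4590 mol.
Each Cd atom requires 2 electrons, so n(e⁻) = 2 × 0.4590 = 0.9181 mol.
Q = n(e⁻)·F = 0.9181 × 96485 = 88580 C.
t = Q/I = 88580 / 29.90 A = 2963 s = 49.4 min.

49.4 min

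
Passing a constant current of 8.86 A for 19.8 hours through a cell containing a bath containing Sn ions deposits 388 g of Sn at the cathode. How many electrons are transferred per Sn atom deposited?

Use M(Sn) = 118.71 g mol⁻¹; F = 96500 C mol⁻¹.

Q = I·t = 8.860 A × 71280 s = 631500 C, so n(e⁻) = 631500/96500 = 6.544 mol.
n(Sn) deposited = 388 / 118.71 = 3.268 mol.
Electrons per atom = n(e⁻)/n(Sn) = 6.544 / 3.268 = 2.00 ≈ 2, so the ion is Sn²⁺.

2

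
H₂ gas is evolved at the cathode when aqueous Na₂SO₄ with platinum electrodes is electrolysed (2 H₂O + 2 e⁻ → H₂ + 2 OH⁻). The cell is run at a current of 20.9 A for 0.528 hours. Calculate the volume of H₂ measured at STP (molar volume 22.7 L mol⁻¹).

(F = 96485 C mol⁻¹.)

Q = I·t = 20.90 A × 1900.8 s = 39730 C.
n(e⁻) = Q/F = 39730 / 96485 = 0.4117 mol.
2 electrons are transferred per H₂ molecule, so n(H₂) = 0.4117 / 2 = 0.2059 mol.
V = n × V_m = 0.2059 × 22.7 = 4.67 L.

4.67 L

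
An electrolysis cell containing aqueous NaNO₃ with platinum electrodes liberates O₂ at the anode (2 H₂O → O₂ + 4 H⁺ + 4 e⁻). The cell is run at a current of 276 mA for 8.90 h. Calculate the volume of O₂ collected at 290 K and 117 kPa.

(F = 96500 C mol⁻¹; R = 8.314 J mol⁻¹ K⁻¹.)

0.472 L

Q = I·t = 0.2760 A × 32040 s = 8843 C.
n(e⁻) = Q/F = 8843 / 96500 = 0.09164 mol.
4 electrons are transferred per O₂ molecule, so n(O₂) = 0.09164 / 4 = 0.02291 mol.
V = nRT/P = (0.02291 × 8.314 × 290) / (117 × 10³ Pa) = 4.72 × 10⁻⁴ m³ = 0.472 L.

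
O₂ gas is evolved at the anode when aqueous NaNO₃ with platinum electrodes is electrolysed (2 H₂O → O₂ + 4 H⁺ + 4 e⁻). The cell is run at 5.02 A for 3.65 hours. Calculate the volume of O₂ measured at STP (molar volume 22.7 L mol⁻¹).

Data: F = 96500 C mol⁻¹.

3.88 L

Q = I·t = 5.020 A × 13140 s = 65960 C.
n(e⁻) = Q/F = 65960 / 96500 = 0.6836 mol.
4 electrons are transferred per O₂ molecule, so n(O₂) = 0.6836 / 4 = 0.1709 mol.
V = n × V_m = 0.1709 × 22.7 = 3.88 L.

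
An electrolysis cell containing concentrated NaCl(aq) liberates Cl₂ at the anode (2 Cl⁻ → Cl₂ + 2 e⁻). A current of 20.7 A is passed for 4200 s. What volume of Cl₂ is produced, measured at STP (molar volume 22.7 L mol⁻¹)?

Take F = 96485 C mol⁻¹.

10.2 L

Q = I·t = 20.70 A × 4200.0 s = 86940 C.
n(e⁻) = Q/F = 86940 / 96485 = 0.9011 mol.
2 electrons are transferred per Cl₂ molecule, so n(Cl₂) = 0.9011 / 2 = 0.4505 mol.
V = n × V_m = 0.4505 × 22.7 = 10.2 L.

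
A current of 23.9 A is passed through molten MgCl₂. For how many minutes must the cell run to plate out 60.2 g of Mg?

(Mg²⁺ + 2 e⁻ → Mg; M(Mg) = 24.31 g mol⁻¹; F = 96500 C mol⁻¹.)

333 min

n(Mg) = m/M = 60.2 / 24.31 = 2.476 mol.
Each Mg atom requires 2 electrons, so n(e⁻) = 2 × 2.476 = 4.953 mol.
Q = n(e⁻)·F = 4.953 × 96500 = 477900 C.
t = Q/I = 477900 / 23.90 A = 20000 s = 333 min.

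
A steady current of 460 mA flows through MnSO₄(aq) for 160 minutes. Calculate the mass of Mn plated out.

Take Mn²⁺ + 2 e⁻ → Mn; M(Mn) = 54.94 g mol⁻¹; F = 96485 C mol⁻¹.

1.26 g

Q = I·t = 0.4600 A × 9600.0 s = 4416 C.
n(e⁻) = Q/F = 4416 / 96485 = 0.04577 mol.
Mn²⁺ + 2 e⁻ → Mn, so n(Mn) = n(e⁻)/2 = 0.02288 mol.
m = n·M = 0.02288 × 54.94 = 1.26 g.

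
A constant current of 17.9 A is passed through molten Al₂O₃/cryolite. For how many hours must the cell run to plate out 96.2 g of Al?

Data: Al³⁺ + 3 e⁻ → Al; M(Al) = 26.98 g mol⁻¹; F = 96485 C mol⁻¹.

16.0 h

n(Al) = m/M = 96.2 / 26.98 = 3.566 mol.
Each Al atom requires 3 electrons, so n(e⁻) = 3 × 3.566 = 10.70 mol.
Q = n(e⁻)·F = 10.70 × 96485 = 1032000 C.
t = Q/I = 1032000 / 17.90 A = 57660 s = 16.0 h.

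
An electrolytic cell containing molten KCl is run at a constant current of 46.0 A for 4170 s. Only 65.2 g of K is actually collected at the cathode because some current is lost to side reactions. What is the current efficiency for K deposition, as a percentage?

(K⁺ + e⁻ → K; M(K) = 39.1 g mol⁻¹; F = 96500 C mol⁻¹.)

Q = I·t = 46.00 × 4170.0 = 191800 C; n(e⁻) = 191800/96500 = 1.988 mol.
Theoretical n(K) = n(e⁻)/1 = 1.988 mol, i.e. m_theo = 1.988 × 39.1 = 77.72 g.
Efficiency = m_actual / m_theo = 65.2 / 77.72 = 83.9 %.

83.9 %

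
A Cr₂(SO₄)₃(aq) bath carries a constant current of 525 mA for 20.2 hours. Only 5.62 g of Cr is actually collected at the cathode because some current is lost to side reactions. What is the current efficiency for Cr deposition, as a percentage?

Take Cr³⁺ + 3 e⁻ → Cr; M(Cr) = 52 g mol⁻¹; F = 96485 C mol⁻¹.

Q = I·t = 0.5250 × 72720 = 38180 C; n(e⁻) = 38180/96485 = 0.3957 mol.
Theoretical n(Cr) = n(e⁻)/3 = 0.1319 mol, i.e. m_theo = 0.1319 × 52 = 6.859 g.
Efficiency = m_actual / m_theo = 5.62 / 6.859 = 81.9 %.

81.9 %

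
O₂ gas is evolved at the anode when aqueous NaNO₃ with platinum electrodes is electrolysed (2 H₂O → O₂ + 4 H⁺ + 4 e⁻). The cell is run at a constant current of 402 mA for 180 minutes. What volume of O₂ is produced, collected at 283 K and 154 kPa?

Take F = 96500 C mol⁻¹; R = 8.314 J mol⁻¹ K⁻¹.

0.172 L

Q = I·t = 0.4020 A × 10800 s = 4342 C.
n(e⁻) = Q/F = 4342 / 96500 = 0.04499 mol.
4 electrons are transferred per O₂ molecule, so n(O₂) = 0.04499 / 4 = 0.01125 mol.
V = nRT/P = (0.01125 × 8.314 × 283) / (154 × 10³ Pa) = 1.72 × 10⁻⁴ m³ = 0.172 L.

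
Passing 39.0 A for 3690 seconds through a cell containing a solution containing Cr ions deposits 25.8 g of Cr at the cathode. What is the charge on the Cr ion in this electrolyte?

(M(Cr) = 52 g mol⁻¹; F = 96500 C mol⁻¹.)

Q = I·t = 39.00 A × 3690.0 s = 143900 C, so n(e⁻) = 143900/96500 = 1.491 mol.
n(Cr) deposited = 25.8 / 52 = 0.4962 mol.
Electrons per atom = n(e⁻)/n(Cr) = 1.491 / 0.4962 = 3.01 ≈ 3, so the ion is Cr³⁺.

+3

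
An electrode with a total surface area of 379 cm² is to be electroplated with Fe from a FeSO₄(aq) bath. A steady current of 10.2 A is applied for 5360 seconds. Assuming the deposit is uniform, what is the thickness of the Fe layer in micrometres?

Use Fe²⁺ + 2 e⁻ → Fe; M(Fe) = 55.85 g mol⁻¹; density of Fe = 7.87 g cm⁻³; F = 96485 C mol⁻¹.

Q = I·t = 10.20 × 5360.0 = 54670 C; n(e⁻) = 0.5666 mol.
n(Fe) = n(e⁻)/2 = 0.2833 mol, so m = 0.2833 × 55.85 = 15.82 g.
Volume = m/ρ = 15.82 / 7.87 = 2.011 cm³.
Thickness = V/A = 2.011 / 379 = 0.00530 cm = 53.0 μm.

53.0 μm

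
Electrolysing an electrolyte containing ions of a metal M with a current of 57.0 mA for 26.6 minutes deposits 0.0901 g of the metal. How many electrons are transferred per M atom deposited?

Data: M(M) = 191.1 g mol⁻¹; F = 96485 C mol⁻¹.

Q = I·t = 0.05700 A × 1596.0 s = 90.97 C, so n(e⁻) = 90.97/96485 = 0.0009429 mol.
n(M) deposited = 0.0901 / 191.1 = 0.0004715 mol.
Electrons per atom = n(e⁻)/n(M) = 0.0009429 / 0.0004715 = 2.00 ≈ 2, so the ion is M²⁺.

2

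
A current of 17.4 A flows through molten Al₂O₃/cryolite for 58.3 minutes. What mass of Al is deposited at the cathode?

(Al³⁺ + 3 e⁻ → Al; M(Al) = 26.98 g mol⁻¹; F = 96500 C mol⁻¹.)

5.67 g

Q = I·t = 17.40 A × 3498.0 s = 60870 C.
n(e⁻) = Q/F = 60870 / 96500 = 0.6307 mol.
Al³⁺ + 3 e⁻ → Al, so n(Al) = n(e⁻)/3 = 0.2102 mol.
m = n·M = 0.2102 × 26.98 = 5.67 g.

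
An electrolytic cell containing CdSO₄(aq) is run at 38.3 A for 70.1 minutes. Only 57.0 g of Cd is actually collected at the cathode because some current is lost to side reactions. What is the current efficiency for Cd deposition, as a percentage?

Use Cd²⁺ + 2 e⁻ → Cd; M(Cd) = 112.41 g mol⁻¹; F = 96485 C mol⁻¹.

60.7 %

Q = I·t = 38.30 × 4206.0 = 161100 C; n(e⁻) = 161100/96485 = 1.670 mol.
Theoretical n(Cd) = n(e⁻)/2 = 0.8348 mol, i.e. m_theo = 0.8348 × 112.41 = 93.84 g.
Efficiency = m_actual / m_theo = 57.0 / 93.84 = 60.7 %.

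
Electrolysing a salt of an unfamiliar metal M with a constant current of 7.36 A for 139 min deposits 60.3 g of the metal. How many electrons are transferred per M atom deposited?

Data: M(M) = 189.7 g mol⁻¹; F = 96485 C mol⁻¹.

2

Q = I·t = 7.360 A × 8340.0 s = 61380 C, so n(e⁻) = 61380/96485 = 0.6362 mol.
n(M) deposited = 60.3 / 189.7 = 0.3179 mol.
Electrons per atom = n(e⁻)/n(M) = 0.6362 / 0.3179 = 2.00 ≈ 2, so the ion is M²⁺.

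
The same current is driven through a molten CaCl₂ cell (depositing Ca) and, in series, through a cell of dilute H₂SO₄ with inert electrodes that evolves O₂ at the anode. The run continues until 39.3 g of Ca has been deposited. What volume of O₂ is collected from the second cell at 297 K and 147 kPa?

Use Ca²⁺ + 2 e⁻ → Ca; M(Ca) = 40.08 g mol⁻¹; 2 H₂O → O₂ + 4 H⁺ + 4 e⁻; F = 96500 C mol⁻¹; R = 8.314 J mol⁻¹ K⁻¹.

n(Ca) = 39.3 / 40.08 = 0.9805 mol, so n(e⁻) = 2 × 0.9805 = 1.961 mol.
The cells are in series, so the same 1.961 mol of electrons passes through the second cell.
2 H₂O → O₂ + 4 H⁺ + 4 e⁻ — 4 mol e⁻ per mol O₂, so n(O₂) = 1.961/4 = 0.4903 mol.
V = nRT/P = (0.4903 × 8.314 × 297) / (147 × 10³) = 0.00824 m³ = 8.24 L.

8.24 L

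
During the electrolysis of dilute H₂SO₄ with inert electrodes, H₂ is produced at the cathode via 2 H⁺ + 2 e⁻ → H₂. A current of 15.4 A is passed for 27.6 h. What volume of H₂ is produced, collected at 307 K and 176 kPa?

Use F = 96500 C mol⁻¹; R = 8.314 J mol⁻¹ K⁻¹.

Q = I·t = 15.40 A × 99360 s = 1530000 C.
n(e⁻) = Q/F = 1530000 / 96500 = 15.86 mol.
2 electrons are transferred per H₂ molecule, so n(H₂) = 15.86 / 2 = 7.928 mol.
V = nRT/P = (7.928 × 8.314 × 307) / (176 × 10³ Pa) = 0.115 m³ = 115 L.

115 L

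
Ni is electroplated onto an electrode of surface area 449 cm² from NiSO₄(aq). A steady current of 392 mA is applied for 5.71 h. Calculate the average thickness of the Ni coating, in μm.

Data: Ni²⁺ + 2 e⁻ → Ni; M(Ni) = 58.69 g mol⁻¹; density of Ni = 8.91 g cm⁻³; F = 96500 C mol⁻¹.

6.13 μm

Q = I·t = 0.3920 × 20556 = 8058 C; n(e⁻) = 0.08350 mol.
n(Ni) = n(e⁻)/2 = 0.04175 mol, so m = 0.04175 × 58.69 = 2.450 g.
Volume = m/ρ = 2.450 / 8.91 = 0.2750 cm³.
Thickness = V/A = 0.2750 / 449 = 6.13 × 10⁻⁴ cm = 6.13 μm.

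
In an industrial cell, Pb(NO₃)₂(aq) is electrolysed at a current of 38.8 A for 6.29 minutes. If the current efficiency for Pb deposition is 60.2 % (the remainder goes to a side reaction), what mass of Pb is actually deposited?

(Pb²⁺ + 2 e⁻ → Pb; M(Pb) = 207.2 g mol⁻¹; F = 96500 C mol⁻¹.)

9.46 g

Q = I·t = 38.80 × 377.40 = 14640 C.
n(e⁻) = 14640/96500 = 0.1517 mol; theoretically n(Pb) = 0.1517/2 = 0.07587 mol, m_theo = 15.72 g.
At 60.2 % efficiency, m_actual = 0.602 × 15.72 = 9.46 g.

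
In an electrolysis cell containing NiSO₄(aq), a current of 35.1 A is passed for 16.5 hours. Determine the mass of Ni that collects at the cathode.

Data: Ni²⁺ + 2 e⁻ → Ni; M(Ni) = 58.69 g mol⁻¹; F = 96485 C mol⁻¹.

Q = I·t = 35.10 A × 59400 s = 2085000 C.
n(e⁻) = Q/F = 2085000 / 96485 = 21.61 mol.
Ni²⁺ + 2 e⁻ → Ni, so n(Ni) = n(e⁻)/2 = 10.80 mol.
m = n·M = 10.80 × 58.69 = 634 g.

634 g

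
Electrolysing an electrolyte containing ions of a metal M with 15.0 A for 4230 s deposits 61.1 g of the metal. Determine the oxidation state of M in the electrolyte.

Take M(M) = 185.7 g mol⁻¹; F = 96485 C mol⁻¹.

+2

Q = I·t = 15.00 A × 4230.0 s = 63450 C, so n(e⁻) = 63450/96485 = 0.6576 mol.
n(M) deposited = 61.1 / 185.7 = 0.3290 mol.
Electrons per atom = n(e⁻)/n(M) = 0.6576 / 0.3290 = 2.00 ≈ 2, so the ion is M²⁺.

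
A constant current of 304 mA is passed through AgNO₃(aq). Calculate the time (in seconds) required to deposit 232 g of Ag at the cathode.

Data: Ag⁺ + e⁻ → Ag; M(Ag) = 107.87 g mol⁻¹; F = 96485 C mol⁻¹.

n(Ag) = m/M = 232 / 107.87 = 2.151 mol.
Each Ag atom requires 1 electron, so n(e⁻) = 1 × 2.151 = 2.151 mol.
Q = n(e⁻)·F = 2.151 × 96485 = 207500 C.
t = Q/I = 207500 / 0.3040 A = 682600 s.

6.83 × 10⁵ s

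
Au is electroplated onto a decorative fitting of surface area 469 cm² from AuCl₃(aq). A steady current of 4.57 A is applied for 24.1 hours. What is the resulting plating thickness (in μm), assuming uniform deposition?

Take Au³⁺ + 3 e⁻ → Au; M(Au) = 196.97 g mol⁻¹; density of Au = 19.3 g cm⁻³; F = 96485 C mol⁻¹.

298 μm

Q = I·t = 4.570 × 86760 = 396500 C; n(e⁻) = 4.109 mol.
n(Au) = n(e⁻)/3 = 1.370 mol, so m = 1.370 × 196.97 = 269.8 g.
Volume = m/ρ = 269.8 / 19.3 = 13.98 cm³.
Thickness = V/A = 13.98 / 469 = 0.0298 cm = 298 μm.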